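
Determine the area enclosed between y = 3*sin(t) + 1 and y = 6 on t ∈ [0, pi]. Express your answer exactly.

-6 + 5*pi

On [0, pi], (3*sin(t) + 1) - (6) = 3*sin(t) - 5 is ≤ 0 throughout, so the area is a single integral of |3*sin(t) - 5|.
∫[0,pi] (3*sin(t) - 5) dt = 6 - 5*pi; the area of that piece is -6 + 5*pi.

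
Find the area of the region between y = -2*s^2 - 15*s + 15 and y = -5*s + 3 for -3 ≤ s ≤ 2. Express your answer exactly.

77

The difference (-2*s^2 - 15*s + 15) - (-5*s + 3) = -2*s^2 - 10*s + 12 changes sign at s = 1 inside [-3, 2], so split the integral there.
∫[-3,1] (-2*s^2 - 10*s + 12) ds = 208/3.
∫[1,2] (-2*s^2 - 10*s + 12) ds = -23/3; the area of that piece is 23/3.
Total area = 208/3 + 23/3 = 77.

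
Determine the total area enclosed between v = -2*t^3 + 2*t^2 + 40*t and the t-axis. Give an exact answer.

The curve meets the t-axis where -2*t^3 + 2*t^2 + 40*t = 0, i.e. -2*t*(t - 5)*(t + 4) = 0, at t = -4, 0, 5.
On [-4, 0] the curve lies below the axis; ∫[-4,0] (-2*t^3 + 2*t^2 + 40*t) dt = -448/3, giving area 448/3.
On [0, 5] the curve lies above the axis; ∫[0,5] (-2*t^3 + 2*t^2 + 40*t) dt = 1625/6, giving area 1625/6.
Total area = 448/3 + 1625/6 = 2521/6.

2521/6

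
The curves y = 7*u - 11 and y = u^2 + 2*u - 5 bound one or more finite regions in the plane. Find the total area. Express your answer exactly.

Set the curves equal: 7*u - 11 = u^2 + 2*u - 5, so -u^2 + 5*u - 6 = 0, which factors as -(u - 3)*(u - 2) = 0. The curves meet at u = 2, 3.
On [2, 3], y = 7*u - 11 is on top; that piece has area ∫[2,3] (-u^2 + 5*u - 6) du = 1/6.

1/6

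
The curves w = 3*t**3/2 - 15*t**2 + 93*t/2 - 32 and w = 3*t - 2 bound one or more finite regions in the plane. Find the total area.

71/4

Set the curves equal: 3*t**3/2 - 15*t**2 + 93*t/2 - 32 = 3*t - 2, so 3*t**3/2 - 15*t**2 + 87*t/2 - 30 = 0, which factors as 3*(t - 5)*(t - 4)*(t - 1)/2 = 0. The curves meet at t = 1, 4, 5.
On [1, 4], w = 3*t**3/2 - 15*t**2 + 93*t/2 - 32 is on top; that piece has area ∫[1,4] (3*t**3/2 - 15*t**2 + 87*t/2 - 30) dt = 135/8.
On [4, 5], w = 3*t - 2 is on top; that piece has area ∫[4,5] (-(3*t**3/2 - 15*t**2 + 87*t/2 - 30)) dt = 7/8.
Total enclosed area = 135/8 + 7/8 = 71/4.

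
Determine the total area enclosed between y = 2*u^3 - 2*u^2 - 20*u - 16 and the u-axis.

443/3

The curve meets the u-axis where 2*u^3 - 2*u^2 - 20*u - 16 = 0, i.e. 2*(u - 4)*(u + 1)*(u + 2) = 0, at u = -2, -1, 4.
On [-2, -1] the curve lies above the axis; ∫[-2,-1] (2*u^3 - 2*u^2 - 20*u - 16) du = 11/6, giving area 11/6.
On [-1, 4] the curve lies below the axis; ∫[-1,4] (2*u^3 - 2*u^2 - 20*u - 16) du = -875/6, giving area 875/6.
Total area = 11/6 + 875/6 = 443/3.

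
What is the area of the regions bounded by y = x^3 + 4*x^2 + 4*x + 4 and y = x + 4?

Set the curves equal: x^3 + 4*x^2 + 4*x + 4 = x + 4, so x^3 + 4*x^2 + 3*x = 0, which factors as x*(x + 1)*(x + 3) = 0. The curves meet at x = -3, -1, 0.
On [-3, -1], y = x^3 + 4*x^2 + 4*x + 4 is on top; that piece has area ∫[-3,-1] (x^3 + 4*x^2 + 3*x) dx = 8/3.
On [-1, 0], y = x + 4 is on top; that piece has area ∫[-1,0] (-(x^3 + 4*x^2 + 3*x)) dx = 5/12.
Total enclosed area = 8/3 + 5/12 = 37/12.

37/12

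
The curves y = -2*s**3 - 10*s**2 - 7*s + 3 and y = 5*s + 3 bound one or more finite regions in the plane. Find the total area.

Set the curves equal: -2*s**3 - 10*s**2 - 7*s + 3 = 5*s + 3, so -2*s**3 - 10*s**2 - 12*s = 0, which factors as -2*s*(s + 2)*(s + 3) = 0. The curves meet at s = -3, -2, 0.
On [-3, -2], y = 5*s + 3 is on top; that piece has area ∫[-3,-2] (-(-2*s**3 - 10*s**2 - 12*s)) ds = 5/6.
On [-2, 0], y = -2*s**3 - 10*s**2 - 7*s + 3 is on top; that piece has area ∫[-2,0] (-2*s**3 - 10*s**2 - 12*s) ds = 16/3.
Total enclosed area = 5/6 + 16/3 = 37/6.

37/6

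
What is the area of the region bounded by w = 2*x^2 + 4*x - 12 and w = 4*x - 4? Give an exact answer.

64/3

Set the curves equal: 2*x^2 + 4*x - 12 = 4*x - 4, so 2*x^2 - 8 = 0, which factors as 2*(x - 2)*(x + 2) = 0. The curves meet at x = -2, 2.
On [-2, 2], w = 4*x - 4 is on top; that piece has area ∫[-2,2] (-(2*x^2 - 8)) dx = 64/3.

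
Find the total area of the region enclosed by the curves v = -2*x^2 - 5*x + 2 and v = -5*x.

Set the curves equal: -2*x^2 - 5*x + 2 = -5*x, so -2*x^2 + 2 = 0, which factors as -2*(x - 1)*(x + 1) = 0. The curves meet at x = -1, 1.
On [-1, 1], v = -2*x^2 - 5*x + 2 is on top; that piece has area ∫[-1,1] (-2*x^2 + 2) dx = 8/3.

8/3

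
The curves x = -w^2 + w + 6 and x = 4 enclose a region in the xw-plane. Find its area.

Both boundary curves give x as a function of w, so integrate with respect to w. Setting them equal: -w^2 + w + 2 = 0, i.e. -(w - 2)*(w + 1) = 0, so they meet at w = -1, 2.
For w in [-1, 2], x = -w^2 + w + 6 is on the right; area = ∫[-1,2] (-w^2 + w + 2) dw = 9/2.

9/2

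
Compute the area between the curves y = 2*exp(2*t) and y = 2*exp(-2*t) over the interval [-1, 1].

The difference (2*exp(2*t)) - (2*exp(-2*t)) = 2*exp(2*t) - 2*exp(-2*t) changes sign at t = 0 inside [-1, 1], so split the integral there.
∫[-1,0] (2*exp(2*t) - 2*exp(-2*t)) dt = -exp(2) - exp(-2) + 2; the area of that piece is -2 + exp(-2) + exp(2).
∫[0,1] (2*exp(2*t) - 2*exp(-2*t)) dt = -2 + exp(-2) + exp(2).
Total area = (-2 + exp(-2) + exp(2)) + (-2 + exp(-2) + exp(2)) = -4 + 2*exp(-2) + 2*exp(2).

-4 + 2*exp(-2) + 2*exp(2)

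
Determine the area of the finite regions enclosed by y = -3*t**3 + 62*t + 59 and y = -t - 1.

2997/4

Set the curves equal: -3*t**3 + 62*t + 59 = -t - 1, so -3*t**3 + 63*t + 60 = 0, which factors as -3*(t - 5)*(t + 1)*(t + 4) = 0. The curves meet at t = -4, -1, 5.
On [-4, -1], y = -t - 1 is on top; that piece has area ∫[-4,-1] (-(-3*t**3 + 63*t + 60)) dt = 405/4.
On [-1, 5], y = -3*t**3 + 62*t + 59 is on top; that piece has area ∫[-1,5] (-3*t**3 + 63*t + 60) dt = 648.
Total enclosed area = 405/4 + 648 = 2997/4.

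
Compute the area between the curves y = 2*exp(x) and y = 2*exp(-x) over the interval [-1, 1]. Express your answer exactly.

The difference (2*exp(x)) - (2*exp(-x)) = 2*exp(x) - 2*exp(-x) changes sign at x = 0 inside [-1, 1], so split the integral there.
∫[-1,0] (2*exp(x) - 2*exp(-x)) dx = -2*exp(1) - 2*exp(-1) + 4; the area of that piece is -4 + 2*exp(-1) + 2*exp(1).
∫[0,1] (2*exp(x) - 2*exp(-x)) dx = -4 + 2*exp(-1) + 2*exp(1).
Total area = (-4 + 2*exp(-1) + 2*exp(1)) + (-4 + 2*exp(-1) + 2*exp(1)) = -8 + 4*exp(-1) + 4*exp(1).

-8 + 4*exp(-1) + 4*exp(1)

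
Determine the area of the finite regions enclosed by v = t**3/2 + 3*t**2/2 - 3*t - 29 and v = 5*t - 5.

Set the curves equal: t**3/2 + 3*t**2/2 - 3*t - 29 = 5*t - 5, so t**3/2 + 3*t**2/2 - 8*t - 24 = 0, which factors as (t - 4)*(t + 3)*(t + 4)/2 = 0. The curves meet at t = -4, -3, 4.
On [-4, -3], v = t**3/2 + 3*t**2/2 - 3*t - 29 is on top; that piece has area ∫[-4,-3] (t**3/2 + 3*t**2/2 - 8*t - 24) dt = 5/8.
On [-3, 4], v = 5*t - 5 is on top; that piece has area ∫[-3,4] (-(t**3/2 + 3*t**2/2 - 8*t - 24)) dt = 1029/8.
Total enclosed area = 5/8 + 1029/8 = 517/4.

517/4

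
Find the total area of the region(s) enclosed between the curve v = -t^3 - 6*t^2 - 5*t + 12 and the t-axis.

131/4

The curve meets the t-axis where -t^3 - 6*t^2 - 5*t + 12 = 0, i.e. -(t - 1)*(t + 3)*(t + 4) = 0, at t = -4, -3, 1.
On [-4, -3] the curve lies below the axis; ∫[-4,-3] (-t^3 - 6*t^2 - 5*t + 12) dt = -3/4, giving area 3/4.
On [-3, 1] the curve lies above the axis; ∫[-3,1] (-t^3 - 6*t^2 - 5*t + 12) dt = 32, giving area 32.
Total area = 3/4 + 32 = 131/4.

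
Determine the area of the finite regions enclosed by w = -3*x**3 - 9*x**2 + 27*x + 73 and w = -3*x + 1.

Set the curves equal: -3*x**3 - 9*x**2 + 27*x + 73 = -3*x + 1, so -3*x**3 - 9*x**2 + 30*x + 72 = 0, which factors as -3*(x - 3)*(x + 2)*(x + 4) = 0. The curves meet at x = -4, -2, 3.
On [-4, -2], w = -3*x + 1 is on top; that piece has area ∫[-4,-2] (-(-3*x**3 - 9*x**2 + 30*x + 72)) dx = 24.
On [-2, 3], w = -3*x**3 - 9*x**2 + 27*x + 73 is on top; that piece has area ∫[-2,3] (-3*x**3 - 9*x**2 + 30*x + 72) dx = 1125/4.
Total enclosed area = 24 + 1125/4 = 1221/4.

1221/4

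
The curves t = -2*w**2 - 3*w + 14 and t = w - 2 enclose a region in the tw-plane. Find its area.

Both boundary curves give t as a function of w, so integrate with respect to w. Setting them equal: -2*w**2 - 4*w + 16 = 0, i.e. -2*(w - 2)*(w + 4) = 0, so they meet at w = -4, 2.
For w in [-4, 2], t = -2*w**2 - 3*w + 14 is on the right; area = ∫[-4,2] (-2*w**2 - 4*w + 16) dw = 72.

72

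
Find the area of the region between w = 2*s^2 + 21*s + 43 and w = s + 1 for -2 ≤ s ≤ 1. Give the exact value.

On [-2, 1], (2*s^2 + 21*s + 43) - (s + 1) = 2*s^2 + 20*s + 42 is ≥ 0 throughout, so the area is a single integral of |2*s^2 + 20*s + 42|.
∫[-2,1] (2*s^2 + 20*s + 42) ds = 102.

102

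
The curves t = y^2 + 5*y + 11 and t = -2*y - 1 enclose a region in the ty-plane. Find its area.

Both boundary curves give t as a function of y, so integrate with respect to y. Setting them equal: y^2 + 7*y + 12 = 0, i.e. (y + 3)*(y + 4) = 0, so they meet at y = -4, -3.
For y in [-4, -3], t = y^2 + 5*y + 11 is on the left; area = ∫[-4,-3] (-(y^2 + 7*y + 12)) dy = 1/6.

1/6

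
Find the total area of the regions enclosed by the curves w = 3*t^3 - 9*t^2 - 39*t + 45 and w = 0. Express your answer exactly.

Set the curves equal: 3*t^3 - 9*t^2 - 39*t + 45 = 0, so 3*t^3 - 9*t^2 - 39*t + 45 = 0, which factors as 3*(t - 5)*(t - 1)*(t + 3) = 0. The curves meet at t = -3, 1, 5.
On [-3, 1], w = 3*t^3 - 9*t^2 - 39*t + 45 is on top; that piece has area ∫[-3,1] (3*t^3 - 9*t^2 - 39*t + 45) dt = 192.
On [1, 5], w = 0 is on top; that piece has area ∫[1,5] (-(3*t^3 - 9*t^2 - 39*t + 45)) dt = 192.
Total enclosed area = 192 + 192 = 384.

384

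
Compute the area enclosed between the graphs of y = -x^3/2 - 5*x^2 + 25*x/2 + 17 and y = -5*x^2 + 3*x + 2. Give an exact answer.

517/4

Set the curves equal: -x^3/2 - 5*x^2 + 25*x/2 + 17 = -5*x^2 + 3*x + 2, so -x^3/2 + 19*x/2 + 15 = 0, which factors as -(x - 5)*(x + 2)*(x + 3)/2 = 0. The curves meet at x = -3, -2, 5.
On [-3, -2], y = -5*x^2 + 3*x + 2 is on top; that piece has area ∫[-3,-2] (-(-x^3/2 + 19*x/2 + 15)) dx = 5/8.
On [-2, 5], y = -x^3/2 - 5*x^2 + 25*x/2 + 17 is on top; that piece has area ∫[-2,5] (-x^3/2 + 19*x/2 + 15) dx = 1029/8.
Total enclosed area = 5/8 + 1029/8 = 517/4.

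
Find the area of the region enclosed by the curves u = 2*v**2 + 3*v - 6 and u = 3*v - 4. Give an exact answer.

8/3

Both boundary curves give u as a function of v, so integrate with respect to v. Setting them equal: 2*v**2 - 2 = 0, i.e. 2*(v - 1)*(v + 1) = 0, so they meet at v = -1, 1.
For v in [-1, 1], u = 2*v**2 + 3*v - 6 is on the left; area = ∫[-1,1] (-(2*v**2 - 2)) dv = 8/3.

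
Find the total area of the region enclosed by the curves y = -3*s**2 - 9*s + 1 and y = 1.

27/2

Set the curves equal: -3*s**2 - 9*s + 1 = 1, so -3*s**2 - 9*s = 0, which factors as -3*s*(s + 3) = 0. The curves meet at s = -3, 0.
On [-3, 0], y = -3*s**2 - 9*s + 1 is on top; that piece has area ∫[-3,0] (-3*s**2 - 9*s) ds = 27/2.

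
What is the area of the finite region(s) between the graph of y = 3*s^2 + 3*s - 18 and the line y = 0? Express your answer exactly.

125/2

The curve meets the s-axis where 3*s^2 + 3*s - 18 = 0, i.e. 3*(s - 2)*(s + 3) = 0, at s = -3, 2.
On [-3, 2] the curve lies below the axis; ∫[-3,2] (3*s^2 + 3*s - 18) ds = -125/2, giving area 125/2.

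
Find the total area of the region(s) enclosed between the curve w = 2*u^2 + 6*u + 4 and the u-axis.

1/3

The curve meets the u-axis where 2*u^2 + 6*u + 4 = 0, i.e. 2*(u + 1)*(u + 2) = 0, at u = -2, -1.
On [-2, -1] the curve lies below the axis; ∫[-2,-1] (2*u^2 + 6*u + 4) du = -1/3, giving area 1/3.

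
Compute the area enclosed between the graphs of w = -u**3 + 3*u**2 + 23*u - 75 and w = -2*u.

Set the curves equal: -u**3 + 3*u**2 + 23*u - 75 = -2*u, so -u**3 + 3*u**2 + 25*u - 75 = 0, which factors as -(u - 5)*(u - 3)*(u + 5) = 0. The curves meet at u = -5, 3, 5.
On [-5, 3], w = -2*u is on top; that piece has area ∫[-5,3] (-(-u**3 + 3*u**2 + 25*u - 75)) du = 512.
On [3, 5], w = -u**3 + 3*u**2 + 23*u - 75 is on top; that piece has area ∫[3,5] (-u**3 + 3*u**2 + 25*u - 75) du = 12.
Total enclosed area = 512 + 12 = 524.

524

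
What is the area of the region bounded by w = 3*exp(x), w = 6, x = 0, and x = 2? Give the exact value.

-21 + 12*log(2) + 3*exp(2)

The difference (3*exp(x)) - (6) = 3*exp(x) - 6 changes sign at x = log(2) inside [0, 2], so split the integral there.
∫[0,log(2)] (3*exp(x) - 6) dx = 3 - log(64); the area of that piece is -3 + log(64).
∫[log(2),2] (3*exp(x) - 6) dx = -18 + 6*log(2) + 3*exp(2).
Total area = (-3 + log(64)) + (-18 + 6*log(2) + 3*exp(2)) = -21 + 12*log(2) + 3*exp(2).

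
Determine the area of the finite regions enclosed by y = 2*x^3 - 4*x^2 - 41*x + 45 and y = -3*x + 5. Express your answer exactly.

2521/6

Set the curves equal: 2*x^3 - 4*x^2 - 41*x + 45 = -3*x + 5, so 2*x^3 - 4*x^2 - 38*x + 40 = 0, which factors as 2*(x - 5)*(x - 1)*(x + 4) = 0. The curves meet at x = -4, 1, 5.
On [-4, 1], y = 2*x^3 - 4*x^2 - 41*x + 45 is on top; that piece has area ∫[-4,1] (2*x^3 - 4*x^2 - 38*x + 40) dx = 1625/6.
On [1, 5], y = -3*x + 5 is on top; that piece has area ∫[1,5] (-(2*x^3 - 4*x^2 - 38*x + 40)) dx = 448/3.
Total enclosed area = 1625/6 + 448/3 = 2521/6.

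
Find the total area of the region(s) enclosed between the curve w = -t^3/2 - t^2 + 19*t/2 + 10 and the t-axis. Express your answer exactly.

The curve meets the t-axis where -t^3/2 - t^2 + 19*t/2 + 10 = 0, i.e. -(t - 4)*(t + 1)*(t + 5)/2 = 0, at t = -5, -1, 4.
On [-5, -1] the curve lies below the axis; ∫[-5,-1] (-t^3/2 - t^2 + 19*t/2 + 10) dt = -112/3, giving area 112/3.
On [-1, 4] the curve lies above the axis; ∫[-1,4] (-t^3/2 - t^2 + 19*t/2 + 10) dt = 1625/24, giving area 1625/24.
Total area = 112/3 + 1625/24 = 2521/24.

2521/24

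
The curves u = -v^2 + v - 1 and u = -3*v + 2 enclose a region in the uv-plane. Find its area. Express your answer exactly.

Both boundary curves give u as a function of v, so integrate with respect to v. Setting them equal: -v^2 + 4*v - 3 = 0, i.e. -(v - 3)*(v - 1) = 0, so they meet at v = 1, 3.
For v in [1, 3], u = -v^2 + v - 1 is on the right; area = ∫[1,3] (-v^2 + 4*v - 3) dv = 4/3.

4/3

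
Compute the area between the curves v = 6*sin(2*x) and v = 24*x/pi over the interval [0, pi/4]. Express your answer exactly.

3 - 3*pi/4

On [0, pi/4], (6*sin(2*x)) - (24*x/pi) = -24*x/pi + 6*sin(2*x) is ≥ 0 throughout, so the area is a single integral of |-24*x/pi + 6*sin(2*x)|.
∫[0,pi/4] (-24*x/pi + 6*sin(2*x)) dx = 3 - 3*pi/4.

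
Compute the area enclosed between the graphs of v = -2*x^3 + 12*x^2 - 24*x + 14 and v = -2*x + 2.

1

Set the curves equal: -2*x^3 + 12*x^2 - 24*x + 14 = -2*x + 2, so -2*x^3 + 12*x^2 - 22*x + 12 = 0, which factors as -2*(x - 3)*(x - 2)*(x - 1) = 0. The curves meet at x = 1, 2, 3.
On [1, 2], v = -2*x + 2 is on top; that piece has area ∫[1,2] (-(-2*x^3 + 12*x^2 - 22*x + 12)) dx = 1/2.
On [2, 3], v = -2*x^3 + 12*x^2 - 24*x + 14 is on top; that piece has area ∫[2,3] (-2*x^3 + 12*x^2 - 22*x + 12) dx = 1/2.
Total enclosed area = 1/2 + 1/2 = 1.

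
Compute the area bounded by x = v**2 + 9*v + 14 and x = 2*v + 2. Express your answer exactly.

1/6

Both boundary curves give x as a function of v, so integrate with respect to v. Setting them equal: v**2 + 7*v + 12 = 0, i.e. (v + 3)*(v + 4) = 0, so they meet at v = -4, -3.
For v in [-4, -3], x = v**2 + 9*v + 14 is on the left; area = ∫[-4,-3] (-(v**2 + 7*v + 12)) dv = 1/6.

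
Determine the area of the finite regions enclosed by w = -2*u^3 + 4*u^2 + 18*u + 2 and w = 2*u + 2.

296/3

Set the curves equal: -2*u^3 + 4*u^2 + 18*u + 2 = 2*u + 2, so -2*u^3 + 4*u^2 + 16*u = 0, which factors as -2*u*(u - 4)*(u + 2) = 0. The curves meet at u = -2, 0, 4.
On [-2, 0], w = 2*u + 2 is on top; that piece has area ∫[-2,0] (-(-2*u^3 + 4*u^2 + 16*u)) du = 40/3.
On [0, 4], w = -2*u^3 + 4*u^2 + 18*u + 2 is on top; that piece has area ∫[0,4] (-2*u^3 + 4*u^2 + 16*u) du = 256/3.
Total enclosed area = 40/3 + 256/3 = 296/3.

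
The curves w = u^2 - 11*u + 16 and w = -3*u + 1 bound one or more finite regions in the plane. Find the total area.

4/3

Set the curves equal: u^2 - 11*u + 16 = -3*u + 1, so u^2 - 8*u + 15 = 0, which factors as (u - 5)*(u - 3) = 0. The curves meet at u = 3, 5.
On [3, 5], w = -3*u + 1 is on top; that piece has area ∫[3,5] (-(u^2 - 8*u + 15)) du = 4/3.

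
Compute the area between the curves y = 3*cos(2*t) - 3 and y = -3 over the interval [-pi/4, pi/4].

3

On [-pi/4, pi/4], (3*cos(2*t) - 3) - (-3) = 3*cos(2*t) is ≥ 0 throughout, so the area is a single integral of |3*cos(2*t)|.
∫[-pi/4,pi/4] (3*cos(2*t)) dt = 3.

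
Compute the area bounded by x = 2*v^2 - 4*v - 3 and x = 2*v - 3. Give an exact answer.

Both boundary curves give x as a function of v, so integrate with respect to v. Setting them equal: 2*v^2 - 6*v = 0, i.e. 2*v*(v - 3) = 0, so they meet at v = 0, 3.
For v in [0, 3], x = 2*v^2 - 4*v - 3 is on the left; area = ∫[0,3] (-(2*v^2 - 6*v)) dv = 9.

9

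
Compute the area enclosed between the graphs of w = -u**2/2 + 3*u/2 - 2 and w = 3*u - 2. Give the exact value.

9/4

Set the curves equal: -u**2/2 + 3*u/2 - 2 = 3*u - 2, so -u**2/2 - 3*u/2 = 0, which factors as -u*(u + 3)/2 = 0. The curves meet at u = -3, 0.
On [-3, 0], w = -u**2/2 + 3*u/2 - 2 is on top; that piece has area ∫[-3,0] (-u**2/2 - 3*u/2) du = 9/4.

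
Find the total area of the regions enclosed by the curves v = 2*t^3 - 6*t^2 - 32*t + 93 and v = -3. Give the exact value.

Set the curves equal: 2*t^3 - 6*t^2 - 32*t + 93 = -3, so 2*t^3 - 6*t^2 - 32*t + 96 = 0, which factors as 2*(t - 4)*(t - 3)*(t + 4) = 0. The curves meet at t = -4, 3, 4.
On [-4, 3], v = 2*t^3 - 6*t^2 - 32*t + 93 is on top; that piece has area ∫[-4,3] (2*t^3 - 6*t^2 - 32*t + 96) dt = 1029/2.
On [3, 4], v = -3 is on top; that piece has area ∫[3,4] (-(2*t^3 - 6*t^2 - 32*t + 96)) dt = 5/2.
Total enclosed area = 1029/2 + 5/2 = 517.

517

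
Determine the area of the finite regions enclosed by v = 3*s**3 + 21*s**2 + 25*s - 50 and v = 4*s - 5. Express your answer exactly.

148

Set the curves equal: 3*s**3 + 21*s**2 + 25*s - 50 = 4*s - 5, so 3*s**3 + 21*s**2 + 21*s - 45 = 0, which factors as 3*(s - 1)*(s + 3)*(s + 5) = 0. The curves meet at s = -5, -3, 1.
On [-5, -3], v = 3*s**3 + 21*s**2 + 25*s - 50 is on top; that piece has area ∫[-5,-3] (3*s**3 + 21*s**2 + 21*s - 45) ds = 20.
On [-3, 1], v = 4*s - 5 is on top; that piece has area ∫[-3,1] (-(3*s**3 + 21*s**2 + 21*s - 45)) ds = 128.
Total enclosed area = 20 + 128 = 148.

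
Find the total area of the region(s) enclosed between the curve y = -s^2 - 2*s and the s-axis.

4/3

The curve meets the s-axis where -s^2 - 2*s = 0, i.e. -s*(s + 2) = 0, at s = -2, 0.
On [-2, 0] the curve lies above the axis; ∫[-2,0] (-s^2 - 2*s) ds = 4/3, giving area 4/3.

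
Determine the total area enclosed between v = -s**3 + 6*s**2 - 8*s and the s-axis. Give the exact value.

8

The curve meets the s-axis where -s**3 + 6*s**2 - 8*s = 0, i.e. -s*(s - 4)*(s - 2) = 0, at s = 0, 2, 4.
On [0, 2] the curve lies below the axis; ∫[0,2] (-s**3 + 6*s**2 - 8*s) ds = -4, giving area 4.
On [2, 4] the curve lies above the axis; ∫[2,4] (-s**3 + 6*s**2 - 8*s) ds = 4, giving area 4.
Total area = 4 + 4 = 8.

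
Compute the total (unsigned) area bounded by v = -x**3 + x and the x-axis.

The curve meets the x-axis where -x**3 + x = 0, i.e. -x*(x - 1)*(x + 1) = 0, at x = -1, 0, 1.
On [-1, 0] the curve lies below the axis; ∫[-1,0] (-x**3 + x) dx = -1/4, giving area 1/4.
On [0, 1] the curve lies above the axis; ∫[0,1] (-x**3 + x) dx = 1/4, giving area 1/4.
Total area = 1/4 + 1/4 = 1/2.

1/2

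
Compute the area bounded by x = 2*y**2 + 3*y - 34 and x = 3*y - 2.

Both boundary curves give x as a function of y, so integrate with respect to y. Setting them equal: 2*y**2 - 32 = 0, i.e. 2*(y - 4)*(y + 4) = 0, so they meet at y = -4, 4.
For y in [-4, 4], x = 2*y**2 + 3*y - 34 is on the left; area = ∫[-4,4] (-(2*y**2 - 32)) dy = 512/3.

512/3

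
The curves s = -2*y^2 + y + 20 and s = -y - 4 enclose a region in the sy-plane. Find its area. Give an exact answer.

Both boundary curves give s as a function of y, so integrate with respect to y. Setting them equal: -2*y^2 + 2*y + 24 = 0, i.e. -2*(y - 4)*(y + 3) = 0, so they meet at y = -3, 4.
For y in [-3, 4], s = -2*y^2 + y + 20 is on the right; area = ∫[-3,4] (-2*y^2 + 2*y + 24) dy = 343/3.

343/3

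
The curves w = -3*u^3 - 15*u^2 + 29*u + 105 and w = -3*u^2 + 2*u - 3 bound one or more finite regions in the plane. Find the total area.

1741/4

Set the curves equal: -3*u^3 - 15*u^2 + 29*u + 105 = -3*u^2 + 2*u - 3, so -3*u^3 - 12*u^2 + 27*u + 108 = 0, which factors as -3*(u - 3)*(u + 3)*(u + 4) = 0. The curves meet at u = -4, -3, 3.
On [-4, -3], w = -3*u^2 + 2*u - 3 is on top; that piece has area ∫[-4,-3] (-(-3*u^3 - 12*u^2 + 27*u + 108)) du = 13/4.
On [-3, 3], w = -3*u^3 - 15*u^2 + 29*u + 105 is on top; that piece has area ∫[-3,3] (-3*u^3 - 12*u^2 + 27*u + 108) du = 432.
Total enclosed area = 13/4 + 432 = 1741/4.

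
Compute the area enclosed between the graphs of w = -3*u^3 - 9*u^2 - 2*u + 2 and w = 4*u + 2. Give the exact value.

Set the curves equal: -3*u^3 - 9*u^2 - 2*u + 2 = 4*u + 2, so -3*u^3 - 9*u^2 - 6*u = 0, which factors as -3*u*(u + 1)*(u + 2) = 0. The curves meet at u = -2, -1, 0.
On [-2, -1], w = 4*u + 2 is on top; that piece has area ∫[-2,-1] (-(-3*u^3 - 9*u^2 - 6*u)) du = 3/4.
On [-1, 0], w = -3*u^3 - 9*u^2 - 2*u + 2 is on top; that piece has area ∫[-1,0] (-3*u^3 - 9*u^2 - 6*u) du = 3/4.
Total enclosed area = 3/4 + 3/4 = 3/2.

3/2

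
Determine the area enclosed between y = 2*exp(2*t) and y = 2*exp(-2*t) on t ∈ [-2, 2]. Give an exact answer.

-4 + 2*exp(-4) + 2*exp(4)

The difference (2*exp(2*t)) - (2*exp(-2*t)) = 2*exp(2*t) - 2*exp(-2*t) changes sign at t = 0 inside [-2, 2], so split the integral there.
∫[-2,0] (2*exp(2*t) - 2*exp(-2*t)) dt = -exp(4) - exp(-4) + 2; the area of that piece is -2 + exp(-4) + exp(4).
∫[0,2] (2*exp(2*t) - 2*exp(-2*t)) dt = -2 + exp(-4) + exp(4).
Total area = (-2 + exp(-4) + exp(4)) + (-2 + exp(-4) + exp(4)) = -4 + 2*exp(-4) + 2*exp(4).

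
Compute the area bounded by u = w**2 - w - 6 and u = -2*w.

Both boundary curves give u as a function of w, so integrate with respect to w. Setting them equal: w**2 + w - 6 = 0, i.e. (w - 2)*(w + 3) = 0, so they meet at w = -3, 2.
For w in [-3, 2], u = w**2 - w - 6 is on the left; area = ∫[-3,2] (-(w**2 + w - 6)) dw = 125/6.

125/6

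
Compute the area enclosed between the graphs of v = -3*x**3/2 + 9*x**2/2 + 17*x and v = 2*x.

Set the curves equal: -3*x**3/2 + 9*x**2/2 + 17*x = 2*x, so -3*x**3/2 + 9*x**2/2 + 15*x = 0, which factors as -3*x*(x - 5)*(x + 2)/2 = 0. The curves meet at x = -2, 0, 5.
On [-2, 0], v = 2*x is on top; that piece has area ∫[-2,0] (-(-3*x**3/2 + 9*x**2/2 + 15*x)) dx = 12.
On [0, 5], v = -3*x**3/2 + 9*x**2/2 + 17*x is on top; that piece has area ∫[0,5] (-3*x**3/2 + 9*x**2/2 + 15*x) dx = 1125/8.
Total enclosed area = 12 + 1125/8 = 1221/8.

1221/8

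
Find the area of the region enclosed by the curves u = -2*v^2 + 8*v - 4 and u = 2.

Both boundary curves give u as a function of v, so integrate with respect to v. Setting them equal: -2*v^2 + 8*v - 6 = 0, i.e. -2*(v - 3)*(v - 1) = 0, so they meet at v = 1, 3.
For v in [1, 3], u = -2*v^2 + 8*v - 4 is on the right; area = ∫[1,3] (-2*v^2 + 8*v - 6) dv = 8/3.

8/3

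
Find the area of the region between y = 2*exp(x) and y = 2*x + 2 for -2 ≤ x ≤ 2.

-8 - 2*exp(-2) + 2*exp(2)

On [-2, 2], (2*exp(x)) - (2*x + 2) = -2*x + 2*exp(x) - 2 is ≥ 0 throughout, so the area is a single integral of |-2*x + 2*exp(x) - 2|.
∫[-2,2] (-2*x + 2*exp(x) - 2) dx = -8 - 2*exp(-2) + 2*exp(2).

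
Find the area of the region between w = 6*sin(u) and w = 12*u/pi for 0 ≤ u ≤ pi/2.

On [0, pi/2], (6*sin(u)) - (12*u/pi) = -12*u/pi + 6*sin(u) is ≥ 0 throughout, so the area is a single integral of |-12*u/pi + 6*sin(u)|.
∫[0,pi/2] (-12*u/pi + 6*sin(u)) du = 6 - 3*pi/2.

6 - 3*pi/2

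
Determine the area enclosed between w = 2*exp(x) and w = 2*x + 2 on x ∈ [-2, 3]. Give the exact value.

On [-2, 3], (2*exp(x)) - (2*x + 2) = -2*x + 2*exp(x) - 2 is ≥ 0 throughout, so the area is a single integral of |-2*x + 2*exp(x) - 2|.
∫[-2,3] (-2*x + 2*exp(x) - 2) dx = -15 - 2*exp(-2) + 2*exp(3).

-15 - 2*exp(-2) + 2*exp(3)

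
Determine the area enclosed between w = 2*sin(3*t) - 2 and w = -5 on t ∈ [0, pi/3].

On [0, pi/3], (2*sin(3*t) - 2) - (-5) = 2*sin(3*t) + 3 is ≥ 0 throughout, so the area is a single integral of |2*sin(3*t) + 3|.
∫[0,pi/3] (2*sin(3*t) + 3) dt = 4/3 + pi.

4/3 + pi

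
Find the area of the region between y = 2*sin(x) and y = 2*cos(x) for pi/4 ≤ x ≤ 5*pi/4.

On [pi/4, 5*pi/4], (2*sin(x)) - (2*cos(x)) = 2*sin(x) - 2*cos(x) is ≥ 0 throughout, so the area is a single integral of |2*sin(x) - 2*cos(x)|.
∫[pi/4,5*pi/4] (2*sin(x) - 2*cos(x)) dx = 4*sqrt(2).

4*sqrt(2)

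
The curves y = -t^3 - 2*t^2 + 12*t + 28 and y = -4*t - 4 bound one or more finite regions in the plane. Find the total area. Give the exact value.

568/3

Set the curves equal: -t^3 - 2*t^2 + 12*t + 28 = -4*t - 4, so -t^3 - 2*t^2 + 16*t + 32 = 0, which factors as -(t - 4)*(t + 2)*(t + 4) = 0. The curves meet at t = -4, -2, 4.
On [-4, -2], y = -4*t - 4 is on top; that piece has area ∫[-4,-2] (-(-t^3 - 2*t^2 + 16*t + 32)) dt = 28/3.
On [-2, 4], y = -t^3 - 2*t^2 + 12*t + 28 is on top; that piece has area ∫[-2,4] (-t^3 - 2*t^2 + 16*t + 32) dt = 180.
Total enclosed area = 28/3 + 180 = 568/3.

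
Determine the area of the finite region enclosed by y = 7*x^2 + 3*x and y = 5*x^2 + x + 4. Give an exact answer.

Set the curves equal: 7*x^2 + 3*x = 5*x^2 + x + 4, so 2*x^2 + 2*x - 4 = 0, which factors as 2*(x - 1)*(x + 2) = 0. The curves meet at x = -2, 1.
On [-2, 1], y = 5*x^2 + x + 4 is on top; that piece has area ∫[-2,1] (-(2*x^2 + 2*x - 4)) dx = 9.

9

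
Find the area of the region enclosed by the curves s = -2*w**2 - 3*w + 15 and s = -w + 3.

Both boundary curves give s as a function of w, so integrate with respect to w. Setting them equal: -2*w**2 - 2*w + 12 = 0, i.e. -2*(w - 2)*(w + 3) = 0, so they meet at w = -3, 2.
For w in [-3, 2], s = -2*w**2 - 3*w + 15 is on the right; area = ∫[-3,2] (-2*w**2 - 2*w + 12) dw = 125/3.

125/3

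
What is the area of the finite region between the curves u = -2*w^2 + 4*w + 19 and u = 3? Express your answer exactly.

72

Both boundary curves give u as a function of w, so integrate with respect to w. Setting them equal: -2*w^2 + 4*w + 16 = 0, i.e. -2*(w - 4)*(w + 2) = 0, so they meet at w = -2, 4.
For w in [-2, 4], u = -2*w^2 + 4*w + 19 is on the right; area = ∫[-2,4] (-2*w^2 + 4*w + 16) dw = 72.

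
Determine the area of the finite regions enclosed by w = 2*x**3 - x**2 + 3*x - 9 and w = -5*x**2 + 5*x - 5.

37/6

Set the curves equal: 2*x**3 - x**2 + 3*x - 9 = -5*x**2 + 5*x - 5, so 2*x**3 + 4*x**2 - 2*x - 4 = 0, which factors as 2*(x - 1)*(x + 1)*(x + 2) = 0. The curves meet at x = -2, -1, 1.
On [-2, -1], w = 2*x**3 - x**2 + 3*x - 9 is on top; that piece has area ∫[-2,-1] (2*x**3 + 4*x**2 - 2*x - 4) dx = 5/6.
On [-1, 1], w = -5*x**2 + 5*x - 5 is on top; that piece has area ∫[-1,1] (-(2*x**3 + 4*x**2 - 2*x - 4)) dx = 16/3.
Total enclosed area = 5/6 + 16/3 = 37/6.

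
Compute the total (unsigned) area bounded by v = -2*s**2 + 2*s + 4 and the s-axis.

9

The curve meets the s-axis where -2*s**2 + 2*s + 4 = 0, i.e. -2*(s - 2)*(s + 1) = 0, at s = -1, 2.
On [-1, 2] the curve lies above the axis; ∫[-1,2] (-2*s**2 + 2*s + 4) ds = 9, giving area 9.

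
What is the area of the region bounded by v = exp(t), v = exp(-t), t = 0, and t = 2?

On [0, 2], (exp(t)) - (exp(-t)) = exp(t) - exp(-t) is ≥ 0 throughout, so the area is a single integral of |exp(t) - exp(-t)|.
∫[0,2] (exp(t) - exp(-t)) dt = -2 + exp(-2) + exp(2).

-2 + exp(-2) + exp(2)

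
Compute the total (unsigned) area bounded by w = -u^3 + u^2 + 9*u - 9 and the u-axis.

The curve meets the u-axis where -u^3 + u^2 + 9*u - 9 = 0, i.e. -(u - 3)*(u - 1)*(u + 3) = 0, at u = -3, 1, 3.
On [-3, 1] the curve lies below the axis; ∫[-3,1] (-u^3 + u^2 + 9*u - 9) du = -128/3, giving area 128/3.
On [1, 3] the curve lies above the axis; ∫[1,3] (-u^3 + u^2 + 9*u - 9) du = 20/3, giving area 20/3.
Total area = 128/3 + 20/3 = 148/3.

148/3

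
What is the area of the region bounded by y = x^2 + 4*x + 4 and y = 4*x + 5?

Set the curves equal: x^2 + 4*x + 4 = 4*x + 5, so x^2 - 1 = 0, which factors as (x - 1)*(x + 1) = 0. The curves meet at x = -1, 1.
On [-1, 1], y = 4*x + 5 is on top; that piece has area ∫[-1,1] (-(x^2 - 1)) dx = 4/3.

4/3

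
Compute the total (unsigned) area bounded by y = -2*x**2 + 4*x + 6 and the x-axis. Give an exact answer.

64/3

The curve meets the x-axis where -2*x**2 + 4*x + 6 = 0, i.e. -2*(x - 3)*(x + 1) = 0, at x = -1, 3.
On [-1, 3] the curve lies above the axis; ∫[-1,3] (-2*x**2 + 4*x + 6) dx = 64/3, giving area 64/3.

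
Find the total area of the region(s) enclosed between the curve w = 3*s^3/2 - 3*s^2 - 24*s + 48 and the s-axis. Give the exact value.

The curve meets the s-axis where 3*s^3/2 - 3*s^2 - 24*s + 48 = 0, i.e. 3*(s - 4)*(s - 2)*(s + 4)/2 = 0, at s = -4, 2, 4.
On [-4, 2] the curve lies above the axis; ∫[-4,2] (3*s^3/2 - 3*s^2 - 24*s + 48) ds = 270, giving area 270.
On [2, 4] the curve lies below the axis; ∫[2,4] (3*s^3/2 - 3*s^2 - 24*s + 48) ds = -14, giving area 14.
Total area = 270 + 14 = 284.

284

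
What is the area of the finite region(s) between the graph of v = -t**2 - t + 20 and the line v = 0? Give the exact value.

243/2

The curve meets the t-axis where -t**2 - t + 20 = 0, i.e. -(t - 4)*(t + 5) = 0, at t = -5, 4.
On [-5, 4] the curve lies above the axis; ∫[-5,4] (-t**2 - t + 20) dt = 243/2, giving area 243/2.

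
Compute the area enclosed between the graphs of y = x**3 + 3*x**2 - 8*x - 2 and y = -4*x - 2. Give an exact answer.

Set the curves equal: x**3 + 3*x**2 - 8*x - 2 = -4*x - 2, so x**3 + 3*x**2 - 4*x = 0, which factors as x*(x - 1)*(x + 4) = 0. The curves meet at x = -4, 0, 1.
On [-4, 0], y = x**3 + 3*x**2 - 8*x - 2 is on top; that piece has area ∫[-4,0] (x**3 + 3*x**2 - 4*x) dx = 32.
On [0, 1], y = -4*x - 2 is on top; that piece has area ∫[0,1] (-(x**3 + 3*x**2 - 4*x)) dx = 3/4.
Total enclosed area = 32 + 3/4 = 131/4.

131/4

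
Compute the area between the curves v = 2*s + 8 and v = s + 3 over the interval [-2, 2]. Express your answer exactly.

On [-2, 2], (2*s + 8) - (s + 3) = s + 5 is ≥ 0 throughout, so the area is a single integral of |s + 5|.
∫[-2,2] (s + 5) ds = 20.

20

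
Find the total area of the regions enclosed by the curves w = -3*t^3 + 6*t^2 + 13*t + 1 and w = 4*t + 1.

Set the curves equal: -3*t^3 + 6*t^2 + 13*t + 1 = 4*t + 1, so -3*t^3 + 6*t^2 + 9*t = 0, which factors as -3*t*(t - 3)*(t + 1) = 0. The curves meet at t = -1, 0, 3.
On [-1, 0], w = 4*t + 1 is on top; that piece has area ∫[-1,0] (-(-3*t^3 + 6*t^2 + 9*t)) dt = 7/4.
On [0, 3], w = -3*t^3 + 6*t^2 + 13*t + 1 is on top; that piece has area ∫[0,3] (-3*t^3 + 6*t^2 + 9*t) dt = 135/4.
Total enclosed area = 7/4 + 135/4 = 71/2.

71/2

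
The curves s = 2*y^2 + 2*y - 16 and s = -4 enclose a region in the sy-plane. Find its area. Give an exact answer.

Both boundary curves give s as a function of y, so integrate with respect to y. Setting them equal: 2*y^2 + 2*y - 12 = 0, i.e. 2*(y - 2)*(y + 3) = 0, so they meet at y = -3, 2.
For y in [-3, 2], s = 2*y^2 + 2*y - 16 is on the left; area = ∫[-3,2] (-(2*y^2 + 2*y - 12)) dy = 125/3.

125/3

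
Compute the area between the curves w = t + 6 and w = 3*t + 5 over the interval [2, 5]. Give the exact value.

18

On [2, 5], (t + 6) - (3*t + 5) = -2*t + 1 is ≤ 0 throughout, so the area is a single integral of |-2*t + 1|.
∫[2,5] (-2*t + 1) dt = -18; the area of that piece is 18.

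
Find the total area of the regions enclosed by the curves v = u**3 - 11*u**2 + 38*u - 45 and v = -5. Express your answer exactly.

37/12

Set the curves equal: u**3 - 11*u**2 + 38*u - 45 = -5, so u**3 - 11*u**2 + 38*u - 40 = 0, which factors as (u - 5)*(u - 4)*(u - 2) = 0. The curves meet at u = 2, 4, 5.
On [2, 4], v = u**3 - 11*u**2 + 38*u - 45 is on top; that piece has area ∫[2,4] (u**3 - 11*u**2 + 38*u - 40) du = 8/3.
On [4, 5], v = -5 is on top; that piece has area ∫[4,5] (-(u**3 - 11*u**2 + 38*u - 40)) du = 5/12.
Total enclosed area = 8/3 + 5/12 = 37/12.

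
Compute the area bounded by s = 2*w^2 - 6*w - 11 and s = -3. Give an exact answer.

Both boundary curves give s as a function of w, so integrate with respect to w. Setting them equal: 2*w^2 - 6*w - 8 = 0, i.e. 2*(w - 4)*(w + 1) = 0, so they meet at w = -1, 4.
For w in [-1, 4], s = 2*w^2 - 6*w - 11 is on the left; area = ∫[-1,4] (-(2*w^2 - 6*w - 8)) dw = 125/3.

125/3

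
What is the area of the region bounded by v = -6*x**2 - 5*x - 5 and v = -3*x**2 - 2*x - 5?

Set the curves equal: -6*x**2 - 5*x - 5 = -3*x**2 - 2*x - 5, so -3*x**2 - 3*x = 0, which factors as -3*x*(x + 1) = 0. The curves meet at x = -1, 0.
On [-1, 0], v = -6*x**2 - 5*x - 5 is on top; that piece has area ∫[-1,0] (-3*x**2 - 3*x) dx = 1/2.

1/2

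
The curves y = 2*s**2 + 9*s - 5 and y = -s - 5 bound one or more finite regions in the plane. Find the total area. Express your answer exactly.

Set the curves equal: 2*s**2 + 9*s - 5 = -s - 5, so 2*s**2 + 10*s = 0, which factors as 2*s*(s + 5) = 0. The curves meet at s = -5, 0.
On [-5, 0], y = -s - 5 is on top; that piece has area ∫[-5,0] (-(2*s**2 + 10*s)) ds = 125/3.

125/3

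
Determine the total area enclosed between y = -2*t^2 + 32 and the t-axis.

The curve meets the t-axis where -2*t^2 + 32 = 0, i.e. -2*(t - 4)*(t + 4) = 0, at t = -4, 4.
On [-4, 4] the curve lies above the axis; ∫[-4,4] (-2*t^2 + 32) dt = 512/3, giving area 512/3.

512/3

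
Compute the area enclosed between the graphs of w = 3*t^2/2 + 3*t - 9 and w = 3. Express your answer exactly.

54

Set the curves equal: 3*t^2/2 + 3*t - 9 = 3, so 3*t^2/2 + 3*t - 12 = 0, which factors as 3*(t - 2)*(t + 4)/2 = 0. The curves meet at t = -4, 2.
On [-4, 2], w = 3 is on top; that piece has area ∫[-4,2] (-(3*t^2/2 + 3*t - 12)) dt = 54.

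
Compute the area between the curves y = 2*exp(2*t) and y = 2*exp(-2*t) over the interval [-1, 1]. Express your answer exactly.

The difference (2*exp(2*t)) - (2*exp(-2*t)) = 2*exp(2*t) - 2*exp(-2*t) changes sign at t = 0 inside [-1, 1], so split the integral there.
∫[-1,0] (2*exp(2*t) - 2*exp(-2*t)) dt = -exp(2) - exp(-2) + 2; the area of that piece is -2 + exp(-2) + exp(2).
∫[0,1] (2*exp(2*t) - 2*exp(-2*t)) dt = -2 + exp(-2) + exp(2).
Total area = (-2 + exp(-2) + exp(2)) + (-2 + exp(-2) + exp(2)) = -4 + 2*exp(-2) + 2*exp(2).

-4 + 2*exp(-2) + 2*exp(2)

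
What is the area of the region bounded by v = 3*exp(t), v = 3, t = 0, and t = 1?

On [0, 1], (3*exp(t)) - (3) = 3*exp(t) - 3 is ≥ 0 throughout, so the area is a single integral of |3*exp(t) - 3|.
∫[0,1] (3*exp(t) - 3) dt = -6 + 3*exp(1).

-6 + 3*exp(1)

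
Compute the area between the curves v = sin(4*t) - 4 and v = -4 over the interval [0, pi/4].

1/2

On [0, pi/4], (sin(4*t) - 4) - (-4) = sin(4*t) is ≥ 0 throughout, so the area is a single integral of |sin(4*t)|.
∫[0,pi/4] (sin(4*t)) dt = 1/2.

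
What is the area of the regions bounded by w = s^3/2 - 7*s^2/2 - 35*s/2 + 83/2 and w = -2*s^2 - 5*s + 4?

262

Set the curves equal: s^3/2 - 7*s^2/2 - 35*s/2 + 83/2 = -2*s^2 - 5*s + 4, so s^3/2 - 3*s^2/2 - 25*s/2 + 75/2 = 0, which factors as (s - 5)*(s - 3)*(s + 5)/2 = 0. The curves meet at s = -5, 3, 5.
On [-5, 3], w = s^3/2 - 7*s^2/2 - 35*s/2 + 83/2 is on top; that piece has area ∫[-5,3] (s^3/2 - 3*s^2/2 - 25*s/2 + 75/2) ds = 256.
On [3, 5], w = -2*s^2 - 5*s + 4 is on top; that piece has area ∫[3,5] (-(s^3/2 - 3*s^2/2 - 25*s/2 + 75/2)) ds = 6.
Total enclosed area = 256 + 6 = 262.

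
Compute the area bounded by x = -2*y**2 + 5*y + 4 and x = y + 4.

Both boundary curves give x as a function of y, so integrate with respect to y. Setting them equal: -2*y**2 + 4*y = 0, i.e. -2*y*(y - 2) = 0, so they meet at y = 0, 2.
For y in [0, 2], x = -2*y**2 + 5*y + 4 is on the right; area = ∫[0,2] (-2*y**2 + 4*y) dy = 8/3.

8/3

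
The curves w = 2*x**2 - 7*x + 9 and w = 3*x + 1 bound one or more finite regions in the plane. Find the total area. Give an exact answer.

9

Set the curves equal: 2*x**2 - 7*x + 9 = 3*x + 1, so 2*x**2 - 10*x + 8 = 0, which factors as 2*(x - 4)*(x - 1) = 0. The curves meet at x = 1, 4.
On [1, 4], w = 3*x + 1 is on top; that piece has area ∫[1,4] (-(2*x**2 - 10*x + 8)) dx = 9.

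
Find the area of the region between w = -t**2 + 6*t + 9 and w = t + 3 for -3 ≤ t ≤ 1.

The difference (-t**2 + 6*t + 9) - (t + 3) = -t**2 + 5*t + 6 changes sign at t = -1 inside [-3, 1], so split the integral there.
∫[-3,-1] (-t**2 + 5*t + 6) dt = -50/3; the area of that piece is 50/3.
∫[-1,1] (-t**2 + 5*t + 6) dt = 34/3.
Total area = 50/3 + 34/3 = 28.

28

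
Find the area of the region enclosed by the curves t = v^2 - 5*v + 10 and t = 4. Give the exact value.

1/6

Both boundary curves give t as a function of v, so integrate with respect to v. Setting them equal: v^2 - 5*v + 6 = 0, i.e. (v - 3)*(v - 2) = 0, so they meet at v = 2, 3.
For v in [2, 3], t = v^2 - 5*v + 10 is on the left; area = ∫[2,3] (-(v^2 - 5*v + 6)) dv = 1/6.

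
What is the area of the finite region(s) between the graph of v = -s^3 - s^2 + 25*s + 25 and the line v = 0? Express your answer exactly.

The curve meets the s-axis where -s^3 - s^2 + 25*s + 25 = 0, i.e. -(s - 5)*(s + 1)*(s + 5) = 0, at s = -5, -1, 5.
On [-5, -1] the curve lies below the axis; ∫[-5,-1] (-s^3 - s^2 + 25*s + 25) ds = -256/3, giving area 256/3.
On [-1, 5] the curve lies above the axis; ∫[-1,5] (-s^3 - s^2 + 25*s + 25) ds = 252, giving area 252.
Total area = 256/3 + 252 = 1012/3.

1012/3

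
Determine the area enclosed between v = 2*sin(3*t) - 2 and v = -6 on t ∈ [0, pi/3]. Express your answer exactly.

4/3 + 4*pi/3

On [0, pi/3], (2*sin(3*t) - 2) - (-6) = 2*sin(3*t) + 4 is ≥ 0 throughout, so the area is a single integral of |2*sin(3*t) + 4|.
∫[0,pi/3] (2*sin(3*t) + 4) dt = 4/3 + 4*pi/3.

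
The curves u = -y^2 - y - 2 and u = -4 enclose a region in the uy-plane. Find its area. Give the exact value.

Both boundary curves give u as a function of y, so integrate with respect to y. Setting them equal: -y^2 - y + 2 = 0, i.e. -(y - 1)*(y + 2) = 0, so they meet at y = -2, 1.
For y in [-2, 1], u = -y^2 - y - 2 is on the right; area = ∫[-2,1] (-y^2 - y + 2) dy = 9/2.

9/2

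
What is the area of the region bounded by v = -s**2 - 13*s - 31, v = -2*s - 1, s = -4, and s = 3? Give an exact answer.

On [-4, 3], (-s**2 - 13*s - 31) - (-2*s - 1) = -s**2 - 11*s - 30 is ≤ 0 throughout, so the area is a single integral of |-s**2 - 11*s - 30|.
∫[-4,3] (-s**2 - 11*s - 30) ds = -1211/6; the area of that piece is 1211/6.

1211/6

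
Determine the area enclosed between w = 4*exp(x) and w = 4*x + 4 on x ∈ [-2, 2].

On [-2, 2], (4*exp(x)) - (4*x + 4) = -4*x + 4*exp(x) - 4 is ≥ 0 throughout, so the area is a single integral of |-4*x + 4*exp(x) - 4|.
∫[-2,2] (-4*x + 4*exp(x) - 4) dx = -16 - 4*exp(-2) + 4*exp(2).

-16 - 4*exp(-2) + 4*exp(2)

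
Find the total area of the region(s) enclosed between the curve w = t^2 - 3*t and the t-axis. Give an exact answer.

The curve meets the t-axis where t^2 - 3*t = 0, i.e. t*(t - 3) = 0, at t = 0, 3.
On [0, 3] the curve lies below the axis; ∫[0,3] (t^2 - 3*t) dt = -9/2, giving area 9/2.

9/2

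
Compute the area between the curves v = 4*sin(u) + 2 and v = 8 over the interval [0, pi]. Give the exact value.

-8 + 6*pi

On [0, pi], (4*sin(u) + 2) - (8) = 4*sin(u) - 6 is ≤ 0 throughout, so the area is a single integral of |4*sin(u) - 6|.
∫[0,pi] (4*sin(u) - 6) du = 8 - 6*pi; the area of that piece is -8 + 6*pi.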